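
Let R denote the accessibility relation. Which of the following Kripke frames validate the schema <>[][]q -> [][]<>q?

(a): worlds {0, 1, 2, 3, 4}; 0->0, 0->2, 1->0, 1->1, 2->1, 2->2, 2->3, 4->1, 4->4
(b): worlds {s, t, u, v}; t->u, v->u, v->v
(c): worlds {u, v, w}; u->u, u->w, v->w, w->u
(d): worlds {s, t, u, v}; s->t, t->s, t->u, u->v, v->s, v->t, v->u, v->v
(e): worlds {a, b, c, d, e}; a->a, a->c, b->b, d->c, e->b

(c)

Frame correspondent (Sahlqvist): forall x forall y forall z ((xRy & x R^2 z) -> exists w (y R^2 w & zRw)) — i.e. a generalized confluence (Geach) condition.
(a): fails — 0R0, 0R²3 but no w with 0R²w and 3Rw.
(b): fails — vRu, vR²u but no w with uR²w and uRw.
(c): condition met.
(d): fails — vRs, vR²s but no w with sR²w and sRw.
(e): fails — aRa, aR²c but no w with aR²w and cRw.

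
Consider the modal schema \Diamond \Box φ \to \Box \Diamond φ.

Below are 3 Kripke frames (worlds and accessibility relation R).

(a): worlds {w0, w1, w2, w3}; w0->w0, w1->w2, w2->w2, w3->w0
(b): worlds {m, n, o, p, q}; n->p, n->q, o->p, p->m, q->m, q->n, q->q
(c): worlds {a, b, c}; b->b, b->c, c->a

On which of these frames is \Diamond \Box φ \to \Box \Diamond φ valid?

(a)

Frame correspondent (Sahlqvist): \forall x \forall y \forall z (Rxy \wedge Rxz \to \exists w (Ryw \wedge Rzw)) — i.e. convergence.
(a): condition met.
(b): fails — Rpm and Rpm but m and m have no common successor.
(c): fails — Rbc and Rbb but c and b have no common successor.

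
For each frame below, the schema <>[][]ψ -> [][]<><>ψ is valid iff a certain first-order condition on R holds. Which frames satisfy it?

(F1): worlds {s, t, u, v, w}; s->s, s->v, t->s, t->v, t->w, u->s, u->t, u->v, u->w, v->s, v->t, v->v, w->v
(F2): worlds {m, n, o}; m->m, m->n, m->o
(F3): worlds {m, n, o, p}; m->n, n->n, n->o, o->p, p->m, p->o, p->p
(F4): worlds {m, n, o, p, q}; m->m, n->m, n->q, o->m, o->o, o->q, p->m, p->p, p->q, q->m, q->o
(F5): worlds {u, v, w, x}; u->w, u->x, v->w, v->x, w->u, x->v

(F1), (F3), (F4)

This is the axiom for a generalized confluence (Geach) condition; its first-order frame correspondent is forall x forall y forall z ((xRy & x R^2 z) -> exists w (y R^2 w & z R^2 w)).
(F1): holds.
(F2): fails — mRm, mR²n but no w with mR²w and nR²w.
(F3): holds.
(F4): holds.
(F5): fails — uRw, uR²u but no t with wR²t and uR²t.
Valid on: (F1), (F3), (F4).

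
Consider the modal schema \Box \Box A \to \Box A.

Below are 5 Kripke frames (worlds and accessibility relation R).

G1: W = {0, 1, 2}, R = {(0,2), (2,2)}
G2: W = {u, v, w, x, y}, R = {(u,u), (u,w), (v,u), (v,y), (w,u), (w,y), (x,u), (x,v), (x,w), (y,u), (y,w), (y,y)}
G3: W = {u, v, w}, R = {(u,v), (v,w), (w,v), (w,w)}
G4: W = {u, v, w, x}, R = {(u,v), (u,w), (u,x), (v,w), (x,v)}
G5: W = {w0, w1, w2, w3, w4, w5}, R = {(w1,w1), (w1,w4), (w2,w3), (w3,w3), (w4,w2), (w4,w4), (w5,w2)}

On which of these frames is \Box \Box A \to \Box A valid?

This is the axiom for density; its first-order frame correspondent is \forall x \forall y (Rxy \to \exists z (Rxz \wedge Rzy)).
G1: satisfies the condition.
G2: fails — Rxv but no z with Rxz and Rzv.
G3: fails — Ruv but no z with Ruz and Rzv.
G4: fails — Rvw but no z with Rvz and Rzw.
G5: fails — Rw5w2 but no z with Rw5z and Rzw2.

G1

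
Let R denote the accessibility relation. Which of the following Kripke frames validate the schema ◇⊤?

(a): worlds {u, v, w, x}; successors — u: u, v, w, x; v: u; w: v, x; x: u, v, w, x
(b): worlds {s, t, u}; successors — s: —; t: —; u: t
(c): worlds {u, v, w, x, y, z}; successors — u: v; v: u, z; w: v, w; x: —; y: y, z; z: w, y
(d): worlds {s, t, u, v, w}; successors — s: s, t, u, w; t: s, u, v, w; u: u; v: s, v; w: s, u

(a), (d)

The schema corresponds to seriality: ∀x ∃y Rxy.
(a): ✓.
(b): fails — world s has no successor.
(c): fails — world x has no successor.
(d): ✓.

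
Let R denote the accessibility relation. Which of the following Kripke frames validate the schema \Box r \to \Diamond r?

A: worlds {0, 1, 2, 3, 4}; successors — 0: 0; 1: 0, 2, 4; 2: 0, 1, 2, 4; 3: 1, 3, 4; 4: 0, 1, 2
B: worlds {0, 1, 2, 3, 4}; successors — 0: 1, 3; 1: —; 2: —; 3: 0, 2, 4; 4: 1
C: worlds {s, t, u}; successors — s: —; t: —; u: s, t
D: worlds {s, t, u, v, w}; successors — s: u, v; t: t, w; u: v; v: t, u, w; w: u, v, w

A, D

Frame correspondent (Sahlqvist): \forall x \exists y Rxy — i.e. seriality.
A: holds.
B: fails — world 1 has no successor.
C: fails — world s has no successor.
D: holds.
Valid on: A, D.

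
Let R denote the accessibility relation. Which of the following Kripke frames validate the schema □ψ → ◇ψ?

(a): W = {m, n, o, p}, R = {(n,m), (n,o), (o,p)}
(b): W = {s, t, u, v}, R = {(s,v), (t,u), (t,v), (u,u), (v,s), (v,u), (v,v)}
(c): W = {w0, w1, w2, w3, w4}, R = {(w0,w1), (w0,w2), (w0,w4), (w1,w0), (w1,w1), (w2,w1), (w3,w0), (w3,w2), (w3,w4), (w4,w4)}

Frame correspondent (Sahlqvist): ∀x ∃y Rxy — i.e. seriality.
(a): fails — world m has no successor.
(b): condition met.
(c): condition met.

(b), (c)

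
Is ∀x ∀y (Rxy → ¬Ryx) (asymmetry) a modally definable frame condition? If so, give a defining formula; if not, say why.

Modal frame validity is preserved under surjective bounded morphisms.
The 3-cycle (worlds 0,1,2 with 0→1→2→0) is asymmetric. Mapping every world to a single reflexive point • is a surjective bounded morphism, and the reflexive point is not asymmetric (R•• but asymmetry requires ¬R••).
Hence asymmetry is not modally definable.

Not modally definable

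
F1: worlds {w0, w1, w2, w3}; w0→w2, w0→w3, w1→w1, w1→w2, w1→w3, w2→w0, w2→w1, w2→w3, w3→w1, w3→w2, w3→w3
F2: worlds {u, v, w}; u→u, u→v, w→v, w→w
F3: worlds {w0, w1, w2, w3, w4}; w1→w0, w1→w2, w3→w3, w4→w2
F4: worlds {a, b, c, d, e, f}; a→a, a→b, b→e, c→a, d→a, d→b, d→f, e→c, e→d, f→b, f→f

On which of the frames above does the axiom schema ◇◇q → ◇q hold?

Frame correspondent (Sahlqvist): ∀x ∀y ∀z (Rxy ∧ Ryz → Rxz) — i.e. transitivity.
F1: fails — Rw1w2 and Rw2w0 but not Rw1w0.
F2: ✓.
F3: ✓.
F4: fails — Rab and Rbe but not Rae.
Valid on: F2, F3.

F2, F3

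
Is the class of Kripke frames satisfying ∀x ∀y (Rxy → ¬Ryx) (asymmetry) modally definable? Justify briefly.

Not modally definable

Modal frame validity is preserved under surjective bounded morphisms.
The 4-cycle (worlds a,b,c,d with a→b→c→d→a) is asymmetric. Mapping every world to a single reflexive point • is a surjective bounded morphism, and the reflexive point is not asymmetric (R•• but asymmetry requires ¬R••).
So no modal formula (or set of formulas) defines exactly the asymmetric frames.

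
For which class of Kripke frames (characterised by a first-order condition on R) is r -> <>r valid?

Equivalently (dual form): □r → r.
Suppose □r→r is valid. At any x set V(r)={w : Rxw}. Then □r holds at x, so r holds at x, i.e. Rxx.
Conversely, on a frame with reflexivity the schema holds at every world under every valuation.
Frame condition: forall x Rxx.

Reflexivity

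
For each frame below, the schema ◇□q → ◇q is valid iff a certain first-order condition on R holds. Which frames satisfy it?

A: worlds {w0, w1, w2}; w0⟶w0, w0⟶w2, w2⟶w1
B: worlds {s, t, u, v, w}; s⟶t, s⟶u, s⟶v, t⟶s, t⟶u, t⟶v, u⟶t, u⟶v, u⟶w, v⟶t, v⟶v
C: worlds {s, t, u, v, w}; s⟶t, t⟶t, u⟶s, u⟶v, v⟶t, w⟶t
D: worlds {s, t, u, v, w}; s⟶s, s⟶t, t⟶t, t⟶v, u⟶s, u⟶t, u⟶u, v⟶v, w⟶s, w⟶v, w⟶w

D

This is the axiom for a generalized confluence (Geach) condition; its first-order frame correspondent is ∀x ∀y (xRy → ∃w (yRw ∧ xRw)).
A: fails — w0Rw2 but no w with w2Rw and w0Rw.
B: fails — uRw but no w* with wRw* and uRw*.
C: fails — uRs but no w* with sRw* and uRw*.
D: satisfies the condition.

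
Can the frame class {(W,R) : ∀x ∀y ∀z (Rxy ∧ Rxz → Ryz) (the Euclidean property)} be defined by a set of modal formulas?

Yes: it is the Euclidean property, defined by the 5 schema ◇q → □◇q.
Suppose ◇q→□◇q is valid. Take Rxy, Rxz and set V(q)={y}. Then ◇q at x, so □◇q at x, so ◇q at z, so some w with Rzw has q; w=y, i.e. Rzy. By symmetry of the argument, Ryz.

Yes — defined by ◇q → □◇q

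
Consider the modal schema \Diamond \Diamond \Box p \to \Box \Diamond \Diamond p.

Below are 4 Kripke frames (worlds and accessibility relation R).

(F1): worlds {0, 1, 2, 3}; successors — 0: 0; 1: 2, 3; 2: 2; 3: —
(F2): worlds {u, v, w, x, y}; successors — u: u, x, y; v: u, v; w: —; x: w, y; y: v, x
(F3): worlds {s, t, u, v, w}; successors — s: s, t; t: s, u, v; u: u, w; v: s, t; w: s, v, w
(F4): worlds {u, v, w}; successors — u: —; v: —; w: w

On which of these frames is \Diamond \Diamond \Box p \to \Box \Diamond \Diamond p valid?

Frame correspondent (Sahlqvist): \forall x \forall y \forall z ((x R^2 y \wedge xRz) \to \exists w (yRw \wedge z R^2 w)) — i.e. a generalized confluence (Geach) condition.
(F1): fails — 1R²2, 1R3 but no w with 2Rw and 3R²w.
(F2): fails — uR²w, uRu but no t with wRt and uR²t.
(F3): ✓.
(F4): ✓.

(F3), (F4)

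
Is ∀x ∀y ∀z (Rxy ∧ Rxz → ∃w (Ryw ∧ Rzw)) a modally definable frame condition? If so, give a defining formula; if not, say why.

Yes — defined by ◇□r → □◇r

Yes: it is convergence, defined by the .2 schema ◇□r → □◇r.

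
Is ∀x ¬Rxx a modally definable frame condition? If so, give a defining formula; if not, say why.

No — not modally definable

If a class were modally definable it would be closed under surjective bounded morphisms (Goldblatt–Thomason).
The 3-cycle (worlds w0,w1,w2 with w0→w1→w2→w0) is irreflexive, and the map sending every world to a single reflexive point • is a surjective bounded morphism (forth: every edge maps to (•,•); back: every world has a successor). So any modal formula valid on the 3-cycle is also valid on the reflexive point, which is not irreflexive.
Hence irreflexivity is not modally definable.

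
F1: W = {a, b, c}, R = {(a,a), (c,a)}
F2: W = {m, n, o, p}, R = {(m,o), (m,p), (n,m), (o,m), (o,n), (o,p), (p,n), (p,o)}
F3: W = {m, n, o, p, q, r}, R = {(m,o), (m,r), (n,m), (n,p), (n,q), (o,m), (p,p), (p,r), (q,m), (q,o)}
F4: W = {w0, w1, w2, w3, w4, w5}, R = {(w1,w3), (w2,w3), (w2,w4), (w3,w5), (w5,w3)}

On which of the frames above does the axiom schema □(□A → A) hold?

This is the axiom for shift-reflexivity; its first-order frame correspondent is ∀x ∀y (Rxy → Ryy).
F1: condition met.
F2: fails — Ron but not Rnn.
F3: fails — Rom but not Rmm.
F4: fails — Rw2w4 but not Rw4w4.

F1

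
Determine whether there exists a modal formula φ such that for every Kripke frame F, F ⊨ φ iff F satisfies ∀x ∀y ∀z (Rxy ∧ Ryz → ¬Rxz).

No — not modally definable

If a class were modally definable it would be closed under surjective bounded morphisms (Goldblatt–Thomason).
The 5-cycle (worlds 0,1,2,3,4 with 0→1→2→3→4→0) is intransitive. Mapping every world to a single reflexive point • is a surjective bounded morphism; the reflexive point is not intransitive (R••∧R•• but R••).
So the class is not modally definable.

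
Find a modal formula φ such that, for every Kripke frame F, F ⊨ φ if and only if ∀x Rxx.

□r → r

A defining formula is □r → r (the T axiom).
Suppose □r→r is valid. At any x set V(r)={w : Rxw}. Then □r holds at x, so r holds at x, i.e. Rxx.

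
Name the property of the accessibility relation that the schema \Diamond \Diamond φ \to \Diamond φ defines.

transitivity

This is frame-equivalent to □φ → □□φ (substitute ¬φ for φ and contrapose).
Suppose □φ→□□φ is valid. Take Rxy, Ryz and set V(φ)={w : Rxw}. Then □φ at x, so □□φ at x, so □φ at y, so φ at z, i.e. Rxz.
Conversely, on a frame with transitivity the schema holds at every world under every valuation.
Frame condition: \forall x \forall y \forall z (Rxy \wedge Ryz \to Rxz).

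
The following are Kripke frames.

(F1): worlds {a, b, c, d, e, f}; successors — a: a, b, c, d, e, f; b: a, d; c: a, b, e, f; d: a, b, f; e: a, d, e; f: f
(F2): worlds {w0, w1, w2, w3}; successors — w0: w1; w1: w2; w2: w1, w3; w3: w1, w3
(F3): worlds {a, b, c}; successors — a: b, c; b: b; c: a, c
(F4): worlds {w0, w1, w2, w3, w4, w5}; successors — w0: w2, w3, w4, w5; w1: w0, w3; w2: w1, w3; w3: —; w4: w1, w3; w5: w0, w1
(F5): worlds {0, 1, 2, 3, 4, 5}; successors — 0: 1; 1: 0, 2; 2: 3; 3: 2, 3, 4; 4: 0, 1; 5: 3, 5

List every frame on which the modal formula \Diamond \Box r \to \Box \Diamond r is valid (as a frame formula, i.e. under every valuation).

This is the axiom for convergence; its first-order frame correspondent is \forall x \forall y \forall z (Rxy \wedge Rxz \to \exists w (Ryw \wedge Rzw)).
(F1): fails — Rab and Raf but b and f have no common successor.
(F2): fails — Rw2w1 and Rw2w3 but w1 and w3 have no common successor.
(F3): fails — Rab and Rac but b and c have no common successor.
(F4): fails — Rw0w4 and Rw0w3 but w4 and w3 have no common successor.
(F5): fails — R10 and R12 but 0 and 2 have no common successor.

none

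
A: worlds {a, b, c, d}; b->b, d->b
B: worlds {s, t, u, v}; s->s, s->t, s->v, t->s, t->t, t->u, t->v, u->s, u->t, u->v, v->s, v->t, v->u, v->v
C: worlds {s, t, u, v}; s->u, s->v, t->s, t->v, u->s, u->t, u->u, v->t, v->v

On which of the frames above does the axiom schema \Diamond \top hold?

B, C

This is the axiom for seriality; its first-order frame correspondent is \forall x \exists y Rxy.
A: fails — world a has no successor.
B: ✓.
C: ✓.
Valid on: B, C.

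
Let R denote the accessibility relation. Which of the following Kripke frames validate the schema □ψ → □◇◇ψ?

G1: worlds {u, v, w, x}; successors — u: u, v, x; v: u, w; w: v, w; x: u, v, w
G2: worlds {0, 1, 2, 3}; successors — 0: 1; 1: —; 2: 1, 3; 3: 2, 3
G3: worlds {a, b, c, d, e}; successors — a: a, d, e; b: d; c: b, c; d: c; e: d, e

Frame correspondent (Sahlqvist): ∀x ∀z (xRz → ∃w (xRw ∧ zR²w)) — i.e. a generalized confluence (Geach) condition.
G1: holds.
G2: fails — 0R1 but no w with 0Rw and 1R²w.
G3: fails — aRd but no w with aRw and dR²w.

G1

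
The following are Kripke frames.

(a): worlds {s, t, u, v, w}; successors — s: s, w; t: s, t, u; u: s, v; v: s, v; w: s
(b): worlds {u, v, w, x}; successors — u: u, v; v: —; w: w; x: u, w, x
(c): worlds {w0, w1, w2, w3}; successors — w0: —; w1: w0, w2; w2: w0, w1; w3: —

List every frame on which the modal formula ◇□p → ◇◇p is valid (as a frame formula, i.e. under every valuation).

The schema corresponds to a generalized confluence (Geach) condition: ∀x ∀y (xRy → ∃w (yRw ∧ xR²w)).
(a): holds.
(b): fails — uRv but no t with vRt and uR²t.
(c): fails — w1Rw0 but no w with w0Rw and w1R²w.
Valid on: (a).

(a)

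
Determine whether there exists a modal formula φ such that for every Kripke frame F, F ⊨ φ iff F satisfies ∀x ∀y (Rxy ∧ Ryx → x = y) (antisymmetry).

Not definable by any modal formula

Modal frame validity is preserved under surjective bounded morphisms.
The 6-cycle (worlds a,b,c,d,e,f with a→b→c→d→e→f→a) is antisymmetric. Sending even-indexed worlds to • and odd-indexed worlds to ∘ is a surjective bounded morphism onto the two-world frame with •↔∘, which is not antisymmetric.
Hence antisymmetry is not modally definable.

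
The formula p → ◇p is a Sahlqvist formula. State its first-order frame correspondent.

This is frame-equivalent to □p → p (substitute ¬p for p and contrapose).
Suppose □p→p is valid. At any x set V(p)={w : Rxw}. Then □p holds at x, so p holds at x, i.e. Rxx.
Conversely, any frame satisfying ∀x Rxx validates the schema.
Frame condition: ∀x Rxx.

Reflexivity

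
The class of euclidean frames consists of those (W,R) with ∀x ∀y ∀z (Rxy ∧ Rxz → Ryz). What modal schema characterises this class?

This is the Euclidean property; the standard corresponding axiom is 5: ◇q → □◇q.

◇q → □◇q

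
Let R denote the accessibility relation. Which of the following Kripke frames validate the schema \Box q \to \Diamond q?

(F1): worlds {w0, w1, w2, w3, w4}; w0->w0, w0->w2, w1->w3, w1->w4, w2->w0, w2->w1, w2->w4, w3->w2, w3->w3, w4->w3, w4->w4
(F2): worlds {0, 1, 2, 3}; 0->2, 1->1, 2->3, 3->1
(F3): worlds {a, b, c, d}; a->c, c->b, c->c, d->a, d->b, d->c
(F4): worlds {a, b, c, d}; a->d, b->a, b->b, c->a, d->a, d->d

(F1), (F2), (F4)

This is the axiom for seriality; its first-order frame correspondent is \forall x \exists y Rxy.
(F1): ✓.
(F2): ✓.
(F3): fails — world b has no successor.
(F4): ✓.
Valid on: (F1), (F2), (F4).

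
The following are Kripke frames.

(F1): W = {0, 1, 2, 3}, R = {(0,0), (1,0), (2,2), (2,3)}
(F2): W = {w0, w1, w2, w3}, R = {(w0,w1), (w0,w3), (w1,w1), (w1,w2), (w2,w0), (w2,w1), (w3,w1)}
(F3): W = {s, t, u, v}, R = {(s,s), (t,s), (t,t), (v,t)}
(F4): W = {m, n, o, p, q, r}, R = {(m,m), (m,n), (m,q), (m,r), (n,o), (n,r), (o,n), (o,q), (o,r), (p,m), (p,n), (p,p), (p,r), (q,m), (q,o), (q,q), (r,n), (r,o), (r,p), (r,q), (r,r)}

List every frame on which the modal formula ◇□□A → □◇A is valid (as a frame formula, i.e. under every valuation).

This is the axiom for a generalized confluence (Geach) condition; its first-order frame correspondent is ∀x ∀y ∀z ((xRy ∧ xRz) → ∃w (yR²w ∧ zRw)).
(F1): fails — 2R2, 2R3 but no w with 2R²w and 3Rw.
(F2): holds.
(F3): holds.
(F4): holds.
Valid on: (F2), (F3), (F4).

(F2), (F3), (F4)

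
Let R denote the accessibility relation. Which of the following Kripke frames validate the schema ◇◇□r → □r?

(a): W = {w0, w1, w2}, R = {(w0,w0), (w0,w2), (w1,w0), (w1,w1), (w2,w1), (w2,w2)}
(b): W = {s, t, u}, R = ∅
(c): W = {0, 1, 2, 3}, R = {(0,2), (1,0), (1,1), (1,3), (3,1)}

The schema corresponds to a generalized confluence (Geach) condition: ∀x ∀y ∀z ((xR²y ∧ xRz) → ∃w (yRw ∧ z = w)).
(a): fails — w0R²w1, w0Rw2 but no w with w1Rw and w2=w.
(b): holds.
(c): fails — 1R²0, 1R0 but no w with 0Rw and 0=w.
Valid on: (b).

(b)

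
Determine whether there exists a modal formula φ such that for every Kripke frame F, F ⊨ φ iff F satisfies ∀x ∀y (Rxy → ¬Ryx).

Modal frame validity is preserved under surjective bounded morphisms.
The 3-cycle (worlds a,b,c with a→b→c→a) is asymmetric. Mapping every world to a single reflexive point • is a surjective bounded morphism, and the reflexive point is not asymmetric (R•• but asymmetry requires ¬R••).
Hence asymmetry is not modally definable.

No — not modally definable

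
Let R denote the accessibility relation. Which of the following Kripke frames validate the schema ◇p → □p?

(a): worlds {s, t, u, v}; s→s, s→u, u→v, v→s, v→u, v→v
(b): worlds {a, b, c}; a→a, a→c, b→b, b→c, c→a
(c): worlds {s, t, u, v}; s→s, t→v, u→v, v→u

(c)

This is the axiom for partial functionality; its first-order frame correspondent is ∀x ∀y ∀z (Rxy ∧ Rxz → y = z).
(a): fails — s sees both s and u.
(b): fails — a sees both a and c.
(c): satisfies the condition.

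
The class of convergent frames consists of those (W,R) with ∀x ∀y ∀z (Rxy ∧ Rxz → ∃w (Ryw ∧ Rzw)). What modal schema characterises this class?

◇□ψ → □◇ψ

This is convergence; the standard corresponding axiom is .2: ◇□ψ → □◇ψ.
Suppose ◇□ψ→□◇ψ is valid. Take Rxy, Rxz and set V(ψ)={w : Ryw}. Then □ψ at y so ◇□ψ at x, so □◇ψ at x, so ◇ψ at z, giving w with Rzw and Ryw.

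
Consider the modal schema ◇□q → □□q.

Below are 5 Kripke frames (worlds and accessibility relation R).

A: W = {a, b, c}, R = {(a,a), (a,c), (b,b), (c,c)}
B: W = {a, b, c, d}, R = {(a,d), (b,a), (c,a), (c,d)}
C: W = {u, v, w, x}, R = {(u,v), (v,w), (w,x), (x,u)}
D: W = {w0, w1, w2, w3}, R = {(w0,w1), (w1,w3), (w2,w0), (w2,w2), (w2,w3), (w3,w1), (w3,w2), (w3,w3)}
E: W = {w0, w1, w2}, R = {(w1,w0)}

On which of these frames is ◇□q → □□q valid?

Frame correspondent (Sahlqvist): ∀x ∀y ∀z ((xRy ∧ xR²z) → ∃w (yRw ∧ z = w)) — i.e. a generalized confluence (Geach) condition.
A: fails — aRc, aR²a but no w with cRw and a=w.
B: fails — cRd, cR²d but no w with dRw and d=w.
C: satisfies the condition.
D: fails — w2Rw0, w2R²w0 but no w with w0Rw and w0=w.
E: satisfies the condition.

C, E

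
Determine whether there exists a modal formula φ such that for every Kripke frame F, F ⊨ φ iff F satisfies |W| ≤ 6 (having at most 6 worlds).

No

Any modally definable frame class is closed under disjoint unions.
Any modal formula valid on each of 7 disjoint one-world frames is valid on their disjoint union (validity is preserved under disjoint unions). Each one-world frame has |W|=1≤6, but the union has |W|=7.
Hence having at most 6 worlds is not modally definable.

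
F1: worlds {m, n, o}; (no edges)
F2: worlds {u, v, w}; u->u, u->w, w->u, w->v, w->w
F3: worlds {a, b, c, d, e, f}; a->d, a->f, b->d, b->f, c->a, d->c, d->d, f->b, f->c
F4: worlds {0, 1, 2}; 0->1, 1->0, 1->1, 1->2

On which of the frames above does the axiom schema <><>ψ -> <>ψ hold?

Frame correspondent (Sahlqvist): forall x forall y forall z (Rxy & Ryz -> Rxz) — i.e. transitivity.
F1: condition met.
F2: fails — Ruw and Rwv but not Ruv.
F3: fails — Rdc and Rca but not Rda.
F4: fails — R01 and R12 but not R02.
Valid on: F1.

F1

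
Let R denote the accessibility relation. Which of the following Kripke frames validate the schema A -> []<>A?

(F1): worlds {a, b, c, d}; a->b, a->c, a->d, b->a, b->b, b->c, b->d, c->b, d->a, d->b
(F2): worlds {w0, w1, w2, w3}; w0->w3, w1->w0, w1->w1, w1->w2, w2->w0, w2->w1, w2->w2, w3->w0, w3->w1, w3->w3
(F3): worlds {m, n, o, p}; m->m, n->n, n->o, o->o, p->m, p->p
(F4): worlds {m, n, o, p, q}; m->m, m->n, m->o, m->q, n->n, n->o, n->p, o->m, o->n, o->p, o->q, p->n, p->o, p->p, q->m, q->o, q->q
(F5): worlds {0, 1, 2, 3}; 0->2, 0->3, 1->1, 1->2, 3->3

none

This is the axiom for symmetry; its first-order frame correspondent is forall x forall y (Rxy -> Ryx).
(F1): fails — Rac but not Rca.
(F2): fails — Rw1w0 but not Rw0w1.
(F3): fails — Rpm but not Rmp.
(F4): fails — Rmn but not Rnm.
(F5): fails — R02 but not R20.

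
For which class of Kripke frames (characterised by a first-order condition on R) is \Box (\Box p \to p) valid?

shift-reflexivity: \forall x \forall y (Rxy \to Ryy)

Suppose □(□p→p) is valid. Take Rxy and set V(p)={w : Ryw}. Then at y, □p holds; since □(□p→p) at x, □p→p at y, so p at y, i.e. Ryy.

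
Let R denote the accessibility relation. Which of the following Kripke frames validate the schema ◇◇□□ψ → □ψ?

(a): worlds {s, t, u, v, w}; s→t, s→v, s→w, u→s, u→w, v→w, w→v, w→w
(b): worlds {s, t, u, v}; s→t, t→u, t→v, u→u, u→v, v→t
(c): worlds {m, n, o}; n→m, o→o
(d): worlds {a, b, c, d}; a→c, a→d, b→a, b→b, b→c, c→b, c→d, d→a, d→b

(c)

Frame correspondent (Sahlqvist): ∀x ∀y ∀z ((xR²y ∧ xRz) → ∃w (yR²w ∧ z = w)) — i.e. a generalized confluence (Geach) condition.
(a): fails — sR²v, sRt but no w* with vR²w* and t=w*.
(b): fails — sR²v, sRt but no w with vR²w and t=w.
(c): holds.
(d): fails — aR²a, aRc but no w with aR²w and c=w.
Valid on: (c).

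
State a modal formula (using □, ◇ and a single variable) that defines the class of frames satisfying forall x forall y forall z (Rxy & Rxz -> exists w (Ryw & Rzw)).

◇□r → □◇r

A defining formula is ◇□r → □◇r (the .2 axiom).
Suppose ◇□r→□◇r is valid. Take Rxy, Rxz and set V(r)={w : Ryw}. Then □r at y so ◇□r at x, so □◇r at x, so ◇r at z, giving w with Rzw and Ryw.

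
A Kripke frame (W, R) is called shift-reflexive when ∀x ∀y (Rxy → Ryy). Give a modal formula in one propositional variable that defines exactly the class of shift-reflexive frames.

□(□p → p)

The condition is shift-reflexivity. The T□ schema □(□p → p) defines it.
Suppose □(□p→p) is valid. Take Rxy and set V(p)={w : Ryw}. Then at y, □p holds; since □(□p→p) at x, □p→p at y, so p at y, i.e. Ryy.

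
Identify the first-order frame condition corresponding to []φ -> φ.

Suppose □φ→φ is valid. At any x set V(φ)={w : Rxw}. Then □φ holds at x, so φ holds at x, i.e. Rxx.

reflexivity: forall x Rxx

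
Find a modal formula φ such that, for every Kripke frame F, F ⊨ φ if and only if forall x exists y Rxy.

□s → ◇s

The condition is seriality. The D schema □s → ◇s defines it.
Suppose □s→◇s is valid. At any x set V(s)=W. Then □s at x, so ◇s at x, so x has a successor.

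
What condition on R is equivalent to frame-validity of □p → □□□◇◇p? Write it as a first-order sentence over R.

This is a Sahlqvist (Geach-type) schema ◇^0□^1p → □^3◇^2p.
Minimal-valuation argument: fix x; take any y with xR^0y and any z with xR^3z. Set V(p) to the set of worlds R-reachable from y in exactly 1 step. Then □^1p holds at y, so the antecedent holds at x; validity forces ◇^2p at z, giving a w with zR^2w and yR^1w.
First-order correspondent: ∀x ∀z (xR³z → ∃w (xRw ∧ zR²w)).

∀x ∀z (xR³z → ∃w (xRw ∧ zR²w))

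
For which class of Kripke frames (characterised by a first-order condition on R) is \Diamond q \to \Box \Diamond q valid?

the Euclidean property

Suppose ◇q→□◇q is valid. Take Rxy, Rxz and set V(q)={y}. Then ◇q at x, so □◇q at x, so ◇q at z, so some w with Rzw has q; w=y, i.e. Rzy. By symmetry of the argument, Ryz.
The converse is a direct semantic check.
Frame condition: \forall x \forall y \forall z (Rxy \wedge Rxz \to Ryz).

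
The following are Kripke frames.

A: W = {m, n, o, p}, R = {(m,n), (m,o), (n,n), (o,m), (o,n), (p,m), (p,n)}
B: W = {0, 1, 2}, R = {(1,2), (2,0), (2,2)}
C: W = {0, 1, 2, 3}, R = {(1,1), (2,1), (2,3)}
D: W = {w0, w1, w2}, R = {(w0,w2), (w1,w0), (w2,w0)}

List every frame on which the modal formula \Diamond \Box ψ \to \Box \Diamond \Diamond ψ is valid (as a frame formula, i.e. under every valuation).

This is the axiom for a generalized confluence (Geach) condition; its first-order frame correspondent is \forall x \forall y \forall z ((xRy \wedge xRz) \to \exists w (yRw \wedge z R^2 w)).
A: satisfies the condition.
B: fails — 2R0, 2R0 but no w with 0Rw and 0R²w.
C: fails — 2R1, 2R3 but no w with 1Rw and 3R²w.
D: fails — w0Rw2, w0Rw2 but no w with w2Rw and w2R²w.
Valid on: A.

A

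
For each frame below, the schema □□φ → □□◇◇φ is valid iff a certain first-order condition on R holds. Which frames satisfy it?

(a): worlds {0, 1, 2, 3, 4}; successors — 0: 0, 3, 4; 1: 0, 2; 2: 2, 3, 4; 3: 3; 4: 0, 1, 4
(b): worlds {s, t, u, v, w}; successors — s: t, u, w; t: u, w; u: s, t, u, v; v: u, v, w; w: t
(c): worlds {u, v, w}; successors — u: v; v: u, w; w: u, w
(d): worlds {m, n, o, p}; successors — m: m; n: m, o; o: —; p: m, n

This is the axiom for a generalized confluence (Geach) condition; its first-order frame correspondent is ∀x ∀z (xR²z → ∃w (xR²w ∧ zR²w)).
(a): ✓.
(b): ✓.
(c): ✓.
(d): fails — pR²o but no w with pR²w and oR²w.
Valid on: (a), (b), (c).

(a), (b), (c)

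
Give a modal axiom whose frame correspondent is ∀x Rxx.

This is reflexivity; the standard corresponding axiom is T: □p → p.

□p → p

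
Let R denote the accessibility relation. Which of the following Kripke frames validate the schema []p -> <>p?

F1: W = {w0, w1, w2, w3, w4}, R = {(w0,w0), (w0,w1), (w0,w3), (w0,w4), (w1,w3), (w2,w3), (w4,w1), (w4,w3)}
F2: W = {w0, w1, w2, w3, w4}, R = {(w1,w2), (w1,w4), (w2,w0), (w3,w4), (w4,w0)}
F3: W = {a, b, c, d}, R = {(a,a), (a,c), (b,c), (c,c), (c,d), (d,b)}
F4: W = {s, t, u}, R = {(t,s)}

F3

This is the axiom for seriality; its first-order frame correspondent is forall x exists y Rxy.
F1: fails — world w3 has no successor.
F2: fails — world w0 has no successor.
F3: condition met.
F4: fails — world s has no successor.
Valid on: F3.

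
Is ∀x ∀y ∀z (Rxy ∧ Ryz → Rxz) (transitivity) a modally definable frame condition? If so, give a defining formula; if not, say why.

Yes: it is transitivity, defined by the 4 schema □r → □□r.
Suppose □r→□□r is valid. Take Rxy, Ryz and set V(r)={w : Rxw}. Then □r at x, so □□r at x, so □r at y, so r at z, i.e. Rxz.

Yes — defined by □r → □□r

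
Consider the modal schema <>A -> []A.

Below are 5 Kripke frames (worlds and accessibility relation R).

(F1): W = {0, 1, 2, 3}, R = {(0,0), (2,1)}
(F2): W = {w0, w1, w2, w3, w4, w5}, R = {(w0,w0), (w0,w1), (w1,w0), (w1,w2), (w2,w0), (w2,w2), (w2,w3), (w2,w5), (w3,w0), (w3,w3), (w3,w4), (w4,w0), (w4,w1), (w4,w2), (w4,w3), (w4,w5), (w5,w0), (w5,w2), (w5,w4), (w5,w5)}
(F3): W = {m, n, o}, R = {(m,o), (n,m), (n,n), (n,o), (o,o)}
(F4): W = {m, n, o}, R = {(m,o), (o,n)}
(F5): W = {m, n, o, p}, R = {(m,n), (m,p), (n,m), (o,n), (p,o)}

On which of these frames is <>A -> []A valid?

(F1), (F4)

The schema corresponds to partial functionality: forall x forall y forall z (Rxy & Rxz -> y = z).
(F1): condition met.
(F2): fails — w0 sees both w0 and w1.
(F3): fails — n sees both m and n.
(F4): condition met.
(F5): fails — m sees both n and p.
Valid on: (F1), (F4).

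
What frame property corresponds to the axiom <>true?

seriality: forall x exists y Rxy

◇⊤ holds at w iff w has a successor, so frame-validity of ◇⊤ is exactly seriality. Equivalently via □q → ◇q:
Suppose □q→◇q is valid. At any x set V(q)=W. Then □q at x, so ◇q at x, so x has a successor.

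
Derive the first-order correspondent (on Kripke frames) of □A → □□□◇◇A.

∀x ∀z (xR³z → ∃w (xRw ∧ zR²w))

This is a Sahlqvist (Geach-type) schema ◇^0□^1A → □^3◇^2A.
Minimal-valuation argument: fix x; take any y with xR^0y and any z with xR^3z. Set V(A) to the set of worlds R-reachable from y in exactly 1 step. Then □^1A holds at y, so the antecedent holds at x; validity forces ◇^2A at z, giving a w with zR^2w and yR^1w.
First-order correspondent: ∀x ∀z (xR³z → ∃w (xRw ∧ zR²w)).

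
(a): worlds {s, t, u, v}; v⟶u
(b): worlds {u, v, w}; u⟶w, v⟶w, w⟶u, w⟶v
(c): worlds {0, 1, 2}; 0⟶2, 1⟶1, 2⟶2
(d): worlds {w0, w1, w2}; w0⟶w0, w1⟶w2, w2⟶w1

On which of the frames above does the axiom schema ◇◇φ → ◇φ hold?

Frame correspondent (Sahlqvist): ∀x ∀y ∀z (Rxy ∧ Ryz → Rxz) — i.e. transitivity.
(a): satisfies the condition.
(b): fails — Rwu and Ruw but not Rww.
(c): satisfies the condition.
(d): fails — Rw1w2 and Rw2w1 but not Rw1w1.
Valid on: (a), (c).

(a), (c)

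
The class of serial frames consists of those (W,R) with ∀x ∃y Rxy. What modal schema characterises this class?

A defining formula is □s → ◇s (the D axiom).
Suppose □s→◇s is valid. At any x set V(s)=W. Then □s at x, so ◇s at x, so x has a successor.

□s → ◇s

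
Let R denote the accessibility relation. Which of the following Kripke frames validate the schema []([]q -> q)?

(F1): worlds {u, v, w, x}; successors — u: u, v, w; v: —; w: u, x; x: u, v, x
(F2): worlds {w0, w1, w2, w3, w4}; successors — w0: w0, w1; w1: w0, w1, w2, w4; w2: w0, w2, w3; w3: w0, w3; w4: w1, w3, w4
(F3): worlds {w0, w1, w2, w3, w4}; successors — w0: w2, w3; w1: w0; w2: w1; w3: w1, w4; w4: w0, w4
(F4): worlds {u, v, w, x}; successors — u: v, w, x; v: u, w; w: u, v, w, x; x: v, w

This is the axiom for shift-reflexivity; its first-order frame correspondent is forall x forall y (Rxy -> Ryy).
(F1): fails — Ruv but not Rvv.
(F2): satisfies the condition.
(F3): fails — Rw1w0 but not Rw0w0.
(F4): fails — Ruv but not Rvv.

(F2)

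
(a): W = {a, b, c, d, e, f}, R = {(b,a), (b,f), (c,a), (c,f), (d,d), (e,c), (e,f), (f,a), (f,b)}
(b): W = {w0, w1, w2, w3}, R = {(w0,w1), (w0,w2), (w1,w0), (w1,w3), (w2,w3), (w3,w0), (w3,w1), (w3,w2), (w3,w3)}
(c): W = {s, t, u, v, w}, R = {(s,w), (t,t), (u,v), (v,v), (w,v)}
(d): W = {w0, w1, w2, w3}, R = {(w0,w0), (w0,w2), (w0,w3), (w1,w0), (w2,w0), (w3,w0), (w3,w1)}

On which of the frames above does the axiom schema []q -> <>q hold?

The schema corresponds to seriality: forall x exists y Rxy.
(a): fails — world a has no successor.
(b): holds.
(c): holds.
(d): holds.

(b), (c), (d)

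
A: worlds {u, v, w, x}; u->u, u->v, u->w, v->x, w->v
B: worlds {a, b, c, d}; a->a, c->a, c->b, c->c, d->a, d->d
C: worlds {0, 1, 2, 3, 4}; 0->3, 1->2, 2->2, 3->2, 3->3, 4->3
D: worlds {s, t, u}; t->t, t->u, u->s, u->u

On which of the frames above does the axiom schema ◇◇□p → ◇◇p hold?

C

Frame correspondent (Sahlqvist): ∀x ∀y (xR²y → ∃w (yRw ∧ xR²w)) — i.e. a generalized confluence (Geach) condition.
A: fails — uR²x but no t with xRt and uR²t.
B: fails — cR²b but no w with bRw and cR²w.
C: holds.
D: fails — tR²s but no w with sRw and tR²w.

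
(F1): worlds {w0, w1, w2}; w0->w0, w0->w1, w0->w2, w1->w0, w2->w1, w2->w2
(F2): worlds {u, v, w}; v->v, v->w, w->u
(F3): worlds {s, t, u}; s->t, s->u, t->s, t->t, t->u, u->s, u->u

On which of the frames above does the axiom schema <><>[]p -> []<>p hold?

(F3)

This is the axiom for a generalized confluence (Geach) condition; its first-order frame correspondent is forall x forall y forall z ((x R^2 y & xRz) -> exists w (yRw & zRw)).
(F1): fails — w0R²w1, w0Rw2 but no w with w1Rw and w2Rw.
(F2): fails — vR²u, vRv but no t with uRt and vRt.
(F3): condition met.
Valid on: (F3).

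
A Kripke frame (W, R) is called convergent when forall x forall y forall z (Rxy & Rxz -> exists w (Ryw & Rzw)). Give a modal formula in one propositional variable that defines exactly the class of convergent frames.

This is convergence; the standard corresponding axiom is .2: ◇□r → □◇r.
Suppose ◇□r→□◇r is valid. Take Rxy, Rxz and set V(r)={w : Ryw}. Then □r at y so ◇□r at x, so □◇r at x, so ◇r at z, giving w with Rzw and Ryw.

◇□r → □◇r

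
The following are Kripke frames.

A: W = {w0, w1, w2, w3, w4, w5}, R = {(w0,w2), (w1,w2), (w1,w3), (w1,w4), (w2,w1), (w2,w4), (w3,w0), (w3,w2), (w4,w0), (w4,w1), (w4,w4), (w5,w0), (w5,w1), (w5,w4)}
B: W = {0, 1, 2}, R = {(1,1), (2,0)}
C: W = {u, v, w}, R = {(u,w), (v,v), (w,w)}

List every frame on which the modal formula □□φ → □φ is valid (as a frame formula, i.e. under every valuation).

C

This is the axiom for density; its first-order frame correspondent is ∀x ∀y (Rxy → ∃z (Rxz ∧ Rzy)).
A: fails — Rw1w3 but no z with Rw1z and Rzw3.
B: fails — R20 but no z with R2z and Rz0.
C: condition met.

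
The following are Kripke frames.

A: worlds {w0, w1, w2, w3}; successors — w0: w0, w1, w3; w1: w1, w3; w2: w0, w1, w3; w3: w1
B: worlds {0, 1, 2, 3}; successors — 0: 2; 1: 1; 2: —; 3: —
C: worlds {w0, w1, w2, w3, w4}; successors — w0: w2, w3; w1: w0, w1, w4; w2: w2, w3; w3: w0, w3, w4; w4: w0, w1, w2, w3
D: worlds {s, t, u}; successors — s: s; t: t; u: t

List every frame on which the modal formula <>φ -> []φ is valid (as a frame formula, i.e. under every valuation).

B, D

The schema corresponds to partial functionality: forall x forall y forall z (Rxy & Rxz -> y = z).
A: fails — w0 sees both w0 and w1.
B: ✓.
C: fails — w0 sees both w2 and w3.
D: ✓.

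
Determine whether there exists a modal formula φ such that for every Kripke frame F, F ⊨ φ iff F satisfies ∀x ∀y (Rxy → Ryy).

This is a Sahlqvist condition; the T□ axiom □(□p → p) defines it.
Suppose □(□p→p) is valid. Take Rxy and set V(p)={w : Ryw}. Then at y, □p holds; since □(□p→p) at x, □p→p at y, so p at y, i.e. Ryy.

Definable; □(□p → p) defines it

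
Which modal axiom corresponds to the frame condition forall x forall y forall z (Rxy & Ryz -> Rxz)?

□r → □□r

This is transitivity; the standard corresponding axiom is 4: □r → □□r.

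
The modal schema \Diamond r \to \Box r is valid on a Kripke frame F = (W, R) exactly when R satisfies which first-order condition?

Suppose ◇r→□r is valid. Take Rxy, Rxz and set V(r)={y}. Then ◇r at x, so □r at x, so r at z, i.e. z=y.
Conversely, on a frame with partial functionality the schema holds at every world under every valuation.
So the correspondent is partial functionality.

partial functionality: \forall x \forall y \forall z (Rxy \wedge Rxz \to y = z)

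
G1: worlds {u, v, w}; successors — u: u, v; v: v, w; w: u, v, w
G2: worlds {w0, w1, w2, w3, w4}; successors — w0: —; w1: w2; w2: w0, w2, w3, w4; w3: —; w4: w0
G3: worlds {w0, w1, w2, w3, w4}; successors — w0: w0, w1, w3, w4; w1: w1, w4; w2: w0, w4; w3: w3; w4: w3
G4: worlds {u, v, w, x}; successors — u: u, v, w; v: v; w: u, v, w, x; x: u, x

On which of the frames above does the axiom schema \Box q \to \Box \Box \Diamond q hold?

G1

Frame correspondent (Sahlqvist): \forall x \forall z (x R^2 z \to \exists w (xRw \wedge zRw)) — i.e. a generalized confluence (Geach) condition.
G1: condition met.
G2: fails — w1R²w0 but no w with w1Rw and w0Rw.
G3: fails — w1R²w3 but no w with w1Rw and w3Rw.
G4: fails — xR²v but no t with xRt and vRt.
Valid on: G1.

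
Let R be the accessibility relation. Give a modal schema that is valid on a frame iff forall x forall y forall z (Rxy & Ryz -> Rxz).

A defining formula is □r → □□r (the 4 axiom).

□r → □□r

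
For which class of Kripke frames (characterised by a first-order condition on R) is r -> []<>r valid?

Suppose r→□◇r is valid. Take Rxy and set V(r)={x}. Then r at x, so □◇r at x, so ◇r at y, so some z with Ryz has r; z=x, i.e. Ryx.
Conversely, any frame satisfying forall x forall y (Rxy -> Ryx) validates the schema.
So the correspondent is symmetry.

Symmetry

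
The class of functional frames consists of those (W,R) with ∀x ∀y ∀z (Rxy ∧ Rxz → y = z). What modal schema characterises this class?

◇p → □p

A defining formula is ◇p → □p (the CD axiom).
Suppose ◇p→□p is valid. Take Rxy, Rxz and set V(p)={y}. Then ◇p at x, so □p at x, so p at z, i.e. z=y.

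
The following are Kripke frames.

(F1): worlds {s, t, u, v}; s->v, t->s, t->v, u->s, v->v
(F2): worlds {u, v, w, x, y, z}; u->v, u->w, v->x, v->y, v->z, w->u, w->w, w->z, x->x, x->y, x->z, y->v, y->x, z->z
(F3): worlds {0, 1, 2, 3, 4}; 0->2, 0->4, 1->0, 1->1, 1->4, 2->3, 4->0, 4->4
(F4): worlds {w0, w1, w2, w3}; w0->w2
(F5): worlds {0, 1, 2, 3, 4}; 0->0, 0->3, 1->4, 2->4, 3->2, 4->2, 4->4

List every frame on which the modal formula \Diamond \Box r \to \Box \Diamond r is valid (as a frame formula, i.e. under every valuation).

(F1)

This is the axiom for convergence; its first-order frame correspondent is \forall x \forall y \forall z (Rxy \wedge Rxz \to \exists w (Ryw \wedge Rzw)).
(F1): ✓.
(F2): fails — Rvz and Rvy but z and y have no common successor.
(F3): fails — R02 and R04 but 2 and 4 have no common successor.
(F4): fails — Rw0w2 and Rw0w2 but w2 and w2 have no common successor.
(F5): fails — R00 and R03 but 0 and 3 have no common successor.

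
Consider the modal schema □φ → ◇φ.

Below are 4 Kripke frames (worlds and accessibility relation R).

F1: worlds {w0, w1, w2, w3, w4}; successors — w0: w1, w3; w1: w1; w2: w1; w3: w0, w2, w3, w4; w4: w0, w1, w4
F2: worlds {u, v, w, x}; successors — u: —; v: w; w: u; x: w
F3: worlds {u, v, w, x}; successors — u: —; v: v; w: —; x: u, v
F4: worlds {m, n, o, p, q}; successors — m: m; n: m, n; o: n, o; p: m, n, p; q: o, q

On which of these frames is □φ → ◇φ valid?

F1, F4

The schema corresponds to seriality: ∀x ∃y Rxy.
F1: satisfies the condition.
F2: fails — world u has no successor.
F3: fails — world u has no successor.
F4: satisfies the condition.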